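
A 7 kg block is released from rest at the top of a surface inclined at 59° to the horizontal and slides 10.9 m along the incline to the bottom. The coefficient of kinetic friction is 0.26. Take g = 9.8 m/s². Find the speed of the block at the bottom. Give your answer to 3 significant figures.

The weight component along the incline is mg sin 59° = 58.802 N and the normal force is N = mg cos 59° = 35.332 N.
Friction up the slope is f = μN = 0.26 × 35.332 = 9.186 N, so the net downslope force is 58.802 − 9.186 = 49.616 N and a = 49.616 / 7 = 7.0880 m/s².
Starting from rest over a distance of 10.9 m, v² = 2aL = 2 × 7.0880 × 10.9 = 154.5184, so v = 12.4305 m/s.

12.4 m/s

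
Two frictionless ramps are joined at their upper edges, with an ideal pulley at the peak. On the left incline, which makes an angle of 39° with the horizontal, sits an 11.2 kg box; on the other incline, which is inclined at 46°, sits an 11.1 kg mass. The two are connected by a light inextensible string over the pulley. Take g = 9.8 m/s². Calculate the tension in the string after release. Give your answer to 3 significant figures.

Resolve each weight along its own incline: the 11.2 kg mass has component 11.2 × 9.8 × sin 39° = 69.074 N down its slope, and the 11.1 kg mass has 11.1 × 9.8 × sin 46° = 78.250 N down its slope.
The 11.1 kg side's 78.250 N exceeds the other side's 69.074 N, so that mass slides down and the 11.2 kg mass slides up. Taking that direction as positive, Newton's second law for the whole system gives 78.250 − 69.074 = (11.2 + 11.1) a, so a = 9.176 / 22.3 = 0.4115 m/s².
For the 11.2 kg mass (up-slope positive): T − 69.074 = 11.2 × 0.4115, so T = 73.683 N.

73.7 N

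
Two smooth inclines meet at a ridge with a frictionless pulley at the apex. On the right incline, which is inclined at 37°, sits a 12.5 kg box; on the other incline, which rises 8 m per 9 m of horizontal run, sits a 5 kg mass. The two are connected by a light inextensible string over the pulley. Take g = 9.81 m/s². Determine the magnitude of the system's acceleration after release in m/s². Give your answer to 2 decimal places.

Resolve each weight along its own incline: the 12.5 kg mass has component 12.5 × 9.81 × sin 37° = 73.798 N down its slope, and the 5 kg mass has 5 × 9.81 × sin 41.63° = 32.587 N down its slope.
The 12.5 kg side's 73.798 N exceeds the other side's 32.587 N, so that mass slides down and the 5 kg mass slides up. Taking that direction as positive, Newton's second law for the whole system gives 73.798 − 32.587 = (12.5 + 5) a, so a = 41.211 / 17.5 = 2.3549 m/s².

2.35 m/s²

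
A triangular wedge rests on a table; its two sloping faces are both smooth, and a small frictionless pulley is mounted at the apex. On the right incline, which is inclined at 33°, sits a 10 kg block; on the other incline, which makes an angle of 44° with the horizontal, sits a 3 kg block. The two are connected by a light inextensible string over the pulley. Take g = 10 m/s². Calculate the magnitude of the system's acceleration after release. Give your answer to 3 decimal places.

Resolve each weight along its own incline: the 10 kg mass has component 10 × 10 × sin 33° = 54.464 N down its slope, and the 3 kg mass has 3 × 10 × sin 44° = 20.840 N down its slope.
The 10 kg side's 54.464 N exceeds the other side's 20.840 N, so that mass slides down and the 3 kg mass slides up. Taking that direction as positive, Newton's second law for the whole system gives 54.464 − 20.840 = (10 + 3) a, so a = 33.624 / 13 = 2.5865 m/s².

2.586 m/s²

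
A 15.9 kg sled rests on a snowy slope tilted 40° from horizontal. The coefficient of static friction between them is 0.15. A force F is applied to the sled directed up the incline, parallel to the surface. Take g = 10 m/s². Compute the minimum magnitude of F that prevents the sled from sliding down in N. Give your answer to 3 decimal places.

83.933 N

The normal force is N = mg cos 40° = 121.801 N. With F at its minimum the sled is on the verge of sliding down, so static friction is at its maximum μ_s N = 0.15 × 121.801 = 18.270 N and acts up the slope.
Equilibrium along the incline: F + μ_s N = mg sin 40°, so F = 102.203 − 18.270 = 83.933 N.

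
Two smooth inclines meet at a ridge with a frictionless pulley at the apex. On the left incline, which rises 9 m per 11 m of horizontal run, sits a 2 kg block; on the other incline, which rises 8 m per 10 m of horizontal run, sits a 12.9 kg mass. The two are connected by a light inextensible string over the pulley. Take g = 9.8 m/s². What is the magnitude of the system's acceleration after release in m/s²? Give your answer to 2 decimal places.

4.47 m/s²

Resolve each weight along its own incline: the 2 kg mass has component 2 × 9.8 × sin 39.29° = 12.411 N down its slope, and the 12.9 kg mass has 12.9 × 9.8 × sin 38.66° = 78.974 N down its slope.
The 12.9 kg side's 78.974 N exceeds the other side's 12.411 N, so that mass slides down and the 2 kg mass slides up. Taking that direction as positive, Newton's second law for the whole system gives 78.974 − 12.411 = (2 + 12.9) a, so a = 66.563 / 14.9 = 4.4673 m/s².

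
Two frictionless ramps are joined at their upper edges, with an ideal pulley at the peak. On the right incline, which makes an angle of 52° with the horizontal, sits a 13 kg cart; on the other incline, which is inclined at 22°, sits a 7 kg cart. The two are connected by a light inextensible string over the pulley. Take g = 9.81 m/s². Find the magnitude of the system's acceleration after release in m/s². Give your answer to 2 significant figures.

Resolve each weight along its own incline: the 13 kg mass has component 13 × 9.81 × sin 52° = 100.495 N down its slope, and the 7 kg mass has 7 × 9.81 × sin 22° = 25.724 N down its slope.
The 13 kg side's 100.495 N exceeds the other side's 25.724 N, so that mass slides down and the 7 kg mass slides up. Taking that direction as positive, Newton's second law for the whole system gives 100.495 − 25.724 = (13 + 7) a, so a = 74.771 / 20 = 3.7386 m/s².

3.7 m/s²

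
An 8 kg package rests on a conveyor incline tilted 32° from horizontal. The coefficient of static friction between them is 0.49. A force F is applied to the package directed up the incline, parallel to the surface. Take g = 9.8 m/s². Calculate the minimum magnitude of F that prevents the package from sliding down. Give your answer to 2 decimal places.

The normal force is N = mg cos 32° = 66.487 N. With F at its minimum the package is on the verge of sliding down, so static friction is at its maximum μ_s N = 0.49 × 66.487 = 32.579 N and acts up the slope.
Equilibrium along the incline: F + μ_s N = mg sin 32°, so F = 41.546 − 32.579 = 8.967 N.

8.97 N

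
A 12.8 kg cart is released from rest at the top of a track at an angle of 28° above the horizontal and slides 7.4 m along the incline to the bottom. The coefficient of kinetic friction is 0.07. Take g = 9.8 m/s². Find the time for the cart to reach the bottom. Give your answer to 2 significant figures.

The weight component along the incline is mg sin 28° = 58.891 N and the normal force is N = mg cos 28° = 110.757 N.
Friction up the slope is f = μN = 0.07 × 110.757 = 7.753 N, so the net downslope force is 58.891 − 7.753 = 51.138 N and a = 51.138 / 12.8 = 3.9952 m/s².
Starting from rest, L = ½at², so t = √(2L/a) = √(2 × 7.4 / 3.9952) = 1.9247 s.

1.9 s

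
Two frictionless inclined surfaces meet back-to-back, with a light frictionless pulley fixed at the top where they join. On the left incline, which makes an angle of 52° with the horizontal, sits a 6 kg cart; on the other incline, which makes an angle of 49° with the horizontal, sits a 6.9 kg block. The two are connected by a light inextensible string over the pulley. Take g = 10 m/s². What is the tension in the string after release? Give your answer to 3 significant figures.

49.5 N

Resolve each weight along its own incline: the 6 kg mass has component 6 × 10 × sin 52° = 47.281 N down its slope, and the 6.9 kg mass has 6.9 × 10 × sin 49° = 52.075 N down its slope.
The 6.9 kg side's 52.075 N exceeds the other side's 47.281 N, so that mass slides down and the 6 kg mass slides up. Taking that direction as positive, Newton's second law for the whole system gives 52.075 − 47.281 = (6 + 6.9) a, so a = 4.794 / 12.9 = 0.3716 m/s².
For the 6 kg mass (up-slope positive): T − 47.281 = 6 × 0.3716, so T = 49.511 N.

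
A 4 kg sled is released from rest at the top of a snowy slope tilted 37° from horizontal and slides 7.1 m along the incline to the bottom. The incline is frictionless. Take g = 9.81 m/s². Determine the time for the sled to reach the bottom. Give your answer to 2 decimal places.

1.55 s

The weight component along the incline is mg sin 37° = 23.615 N and the normal force is N = mg cos 37° = 31.338 N.
With no friction, a = g sin 37° = 5.9038 m/s².
Starting from rest, L = ½at², so t = √(2L/a) = √(2 × 7.1 / 5.9038) = 1.5509 s.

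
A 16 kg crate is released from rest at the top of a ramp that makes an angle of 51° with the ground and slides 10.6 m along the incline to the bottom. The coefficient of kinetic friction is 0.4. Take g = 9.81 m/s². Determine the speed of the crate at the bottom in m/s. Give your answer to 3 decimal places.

The weight component along the incline is mg sin 51° = 121.981 N and the normal force is N = mg cos 51° = 98.778 N.
Friction up the slope is f = μN = 0.4 × 98.778 = 39.511 N, so the net downslope force is 121.981 − 39.511 = 82.470 N and a = 82.470 / 16 = 5.1544 m/s².
Starting from rest over a distance of 10.6 m, v² = 2aL = 2 × 5.1544 × 10.6 = 109.2733, so v = 10.4534 m/s.

10.453 m/s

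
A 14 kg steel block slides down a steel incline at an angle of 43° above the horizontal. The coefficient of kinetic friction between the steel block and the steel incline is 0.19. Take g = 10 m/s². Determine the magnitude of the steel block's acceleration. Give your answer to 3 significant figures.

Resolving the weight along the incline: the component pulling the steel block down the slope is mg sin 43° = 14 × 10 × 0.6820 = 95.480 N, and the normal force is N = mg cos 43° = 14 × 10 × 0.7314 = 102.396 N.
Kinetic friction acts up the slope with magnitude f = μN = 0.19 × 102.396 = 19.455 N.
Net force along the incline is 95.480 − 19.455 = 76.025 N, so a = 76.025 / 14 = 5.4304 m/s².

5.43 m/s²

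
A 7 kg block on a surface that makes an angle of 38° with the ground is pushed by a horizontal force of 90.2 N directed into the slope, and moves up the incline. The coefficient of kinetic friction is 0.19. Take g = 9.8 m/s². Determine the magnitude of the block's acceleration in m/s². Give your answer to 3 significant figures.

1.15 m/s²

The horizontal push has components F cos 38° = 90.2 × 0.7880 = 71.078 N up the incline and F sin 38° = 90.2 × 0.6157 = 55.536 N pressing into the surface.
The normal force is therefore N = mg cos 38° + F sin 38° = 54.057 + 55.536 = 109.593 N, and kinetic friction down the slope is μN = 0.19 × 109.593 = 20.823 N.
Along the incline: F cos 38° − mg sin 38° − μN = ma, so 71.078 − 42.237 − 20.823 = 7 a, giving a = 1.1454 m/s².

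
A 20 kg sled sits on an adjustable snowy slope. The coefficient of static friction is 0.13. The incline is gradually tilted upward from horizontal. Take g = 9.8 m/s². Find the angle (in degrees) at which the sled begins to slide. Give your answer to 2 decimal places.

At the threshold of sliding, static friction is at its maximum μ_s N and exactly balances the weight component along the incline: mg sin θ = μ_s mg cos θ.
Hence tan θ = μ_s = 0.13, so θ = arctan(0.13) = 7.4069°.

7.41°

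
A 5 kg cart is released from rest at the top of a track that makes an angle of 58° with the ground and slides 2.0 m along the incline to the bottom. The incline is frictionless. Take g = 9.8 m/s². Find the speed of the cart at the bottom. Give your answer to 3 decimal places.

The weight component along the incline is mg sin 58° = 41.554 N and the normal force is N = mg cos 58° = 25.966 N.
With no friction, a = g sin 58° = 8.3109 m/s².
Starting from rest over a distance of 2.0 m, v² = 2aL = 2 × 8.3109 × 2.0 = 33.2436, so v = 5.7657 m/s.

5.766 m/s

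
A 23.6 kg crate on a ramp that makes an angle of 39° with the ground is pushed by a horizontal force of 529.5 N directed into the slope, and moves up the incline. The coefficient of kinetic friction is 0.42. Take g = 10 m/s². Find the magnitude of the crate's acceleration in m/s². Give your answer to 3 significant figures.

1.95 m/s²

The horizontal push has components F cos 39° = 529.5 × 0.7771 = 411.474 N up the incline and F sin 39° = 529.5 × 0.6293 = 333.214 N pressing into the surface.
The normal force is therefore N = mg cos 39° + F sin 39° = 183.396 + 333.214 = 516.610 N, and kinetic friction down the slope is μN = 0.42 × 516.610 = 216.976 N.
Along the incline: F cos 39° − mg sin 39° − μN = ma, so 411.474 − 148.515 − 216.976 = 23.6 a, giving a = 1.9484 m/s².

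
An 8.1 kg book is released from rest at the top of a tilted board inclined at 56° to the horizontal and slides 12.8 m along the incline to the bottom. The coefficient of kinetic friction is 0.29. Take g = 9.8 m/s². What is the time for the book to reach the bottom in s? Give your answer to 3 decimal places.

1.979 s

The weight component along the incline is mg sin 56° = 65.809 N and the normal force is N = mg cos 56° = 44.389 N.
Friction up the slope is f = μN = 0.29 × 44.389 = 12.873 N, so the net downslope force is 65.809 − 12.873 = 52.936 N and a = 52.936 / 8.1 = 6.5353 m/s².
Starting from rest, L = ½at², so t = √(2L/a) = √(2 × 12.8 / 6.5353) = 1.9792 s.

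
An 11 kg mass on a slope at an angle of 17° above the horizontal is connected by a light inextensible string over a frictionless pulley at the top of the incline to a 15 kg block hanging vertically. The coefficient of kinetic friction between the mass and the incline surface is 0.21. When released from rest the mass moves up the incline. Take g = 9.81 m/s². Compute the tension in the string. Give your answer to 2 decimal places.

For the mass on the incline: the weight component along the slope is m₁g sin 17° = 11 × 9.81 × 0.2924 = 31.553 N and the normal force is N = m₁g cos 17° = 103.195 N.
Kinetic friction opposes the mass's motion up the incline: f = μN = 0.21 × 103.195 = 21.671 N acting down the slope.
Newton's second law for the mass (up-slope positive): T − 31.553 − 21.671 = 11 a. For the hanging block (downward positive): 15 × 9.81 − T = 15 a.
Adding the two equations eliminates T: 93.926 = 26 a, so a = 3.6125 m/s².
Then from the hanging block's equation, T = 15 × (9.81 − 3.6125) = 92.963 N.

92.96 N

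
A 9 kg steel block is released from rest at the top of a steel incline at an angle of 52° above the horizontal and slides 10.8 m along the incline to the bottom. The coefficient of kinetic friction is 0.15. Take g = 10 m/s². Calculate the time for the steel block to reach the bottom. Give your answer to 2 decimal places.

The weight component along the incline is mg sin 52° = 70.921 N and the normal force is N = mg cos 52° = 55.410 N.
Friction up the slope is f = μN = 0.15 × 55.410 = 8.311 N, so the net downslope force is 70.921 − 8.311 = 62.610 N and a = 62.610 / 9 = 6.9567 m/s².
Starting from rest, L = ½at², so t = √(2L/a) = √(2 × 10.8 / 6.9567) = 1.7621 s.

1.76 s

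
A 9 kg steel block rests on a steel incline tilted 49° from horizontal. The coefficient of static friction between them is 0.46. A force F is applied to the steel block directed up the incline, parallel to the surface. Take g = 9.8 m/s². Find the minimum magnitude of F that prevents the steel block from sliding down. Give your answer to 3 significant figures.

The normal force is N = mg cos 49° = 57.864 N. With F at its minimum the steel block is on the verge of sliding down, so static friction is at its maximum μ_s N = 0.46 × 57.864 = 26.617 N and acts up the slope.
Equilibrium along the incline: F + μ_s N = mg sin 49°, so F = 66.565 − 26.617 = 39.948 N.

39.9 N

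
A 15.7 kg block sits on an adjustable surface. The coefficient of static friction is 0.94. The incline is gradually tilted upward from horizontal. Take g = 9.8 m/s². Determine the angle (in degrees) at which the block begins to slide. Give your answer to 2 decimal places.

43.23°

At the threshold of sliding, static friction is at its maximum μ_s N and exactly balances the weight component along the incline: mg sin θ = μ_s mg cos θ.
Hence tan θ = μ_s = 0.94, so θ = arctan(0.94) = 43.2285°.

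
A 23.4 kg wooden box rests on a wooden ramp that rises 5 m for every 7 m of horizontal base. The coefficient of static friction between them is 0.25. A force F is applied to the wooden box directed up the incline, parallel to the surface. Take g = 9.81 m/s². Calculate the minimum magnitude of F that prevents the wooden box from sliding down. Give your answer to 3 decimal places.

The normal force is N = mg cos 35.54° = 186.796 N. With F at its minimum the wooden box is on the verge of sliding down, so static friction is at its maximum μ_s N = 0.25 × 186.796 = 46.699 N and acts up the slope.
Equilibrium along the incline: F + μ_s N = mg sin 35.54°, so F = 133.426 − 46.699 = 86.727 N.

86.727 N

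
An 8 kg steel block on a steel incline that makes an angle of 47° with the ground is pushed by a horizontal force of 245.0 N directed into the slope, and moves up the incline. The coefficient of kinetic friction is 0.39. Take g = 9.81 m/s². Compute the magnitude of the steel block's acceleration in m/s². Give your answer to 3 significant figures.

2.37 m/s²

The horizontal push has components F cos 47° = 245.0 × 0.6820 = 167.090 N up the incline and F sin 47° = 245.0 × 0.7314 = 179.193 N pressing into the surface.
The normal force is therefore N = mg cos 47° + F sin 47° = 53.523 + 179.193 = 232.716 N, and kinetic friction down the slope is μN = 0.39 × 232.716 = 90.759 N.
Along the incline: F cos 47° − mg sin 47° − μN = ma, so 167.090 − 57.400 − 90.759 = 8 a, giving a = 2.3664 m/s².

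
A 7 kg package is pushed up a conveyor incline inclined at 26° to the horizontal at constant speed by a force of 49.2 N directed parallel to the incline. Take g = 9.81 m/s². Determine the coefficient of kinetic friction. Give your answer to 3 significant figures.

At constant speed ΣF = 0 along the incline. The applied 49.2 N acts up the slope; the weight component mg sin 26° = 30.103 N and kinetic friction μN both act down the slope.
So 49.2 = 30.103 + μ × 61.720, giving μ = (49.2 − 30.103) / 61.720 = 0.3094.

0.309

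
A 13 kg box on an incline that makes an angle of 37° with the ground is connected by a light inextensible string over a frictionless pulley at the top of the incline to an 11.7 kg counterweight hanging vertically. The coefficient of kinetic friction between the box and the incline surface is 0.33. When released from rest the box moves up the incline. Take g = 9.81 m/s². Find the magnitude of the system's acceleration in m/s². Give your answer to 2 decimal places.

0.18 m/s²

For the box on the incline: the weight component along the slope is m₁g sin 37° = 13 × 9.81 × 0.6018 = 76.748 N and the normal force is N = m₁g cos 37° = 101.850 N.
Kinetic friction opposes the box's motion up the incline: f = μN = 0.33 × 101.850 = 33.611 N acting down the slope.
Newton's second law for the box (up-slope positive): T − 76.748 − 33.611 = 13 a. For the hanging counterweight (downward positive): 11.7 × 9.81 − T = 11.7 a.
Adding the two equations eliminates T: 4.418 = 24.7 a, so a = 0.1789 m/s².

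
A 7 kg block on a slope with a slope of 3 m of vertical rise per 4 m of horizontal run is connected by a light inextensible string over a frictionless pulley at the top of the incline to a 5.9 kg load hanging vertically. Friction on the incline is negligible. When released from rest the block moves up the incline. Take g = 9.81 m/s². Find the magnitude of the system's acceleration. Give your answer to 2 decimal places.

1.29 m/s²

For the block on the incline: the weight component along the slope is m₁g sin 36.87° = 7 × 9.81 × 0.6000 = 41.202 N and the normal force is N = m₁g cos 36.87° = 54.936 N.
Newton's second law for the block (up-slope positive): T − 41.202 = 7 a. For the hanging load (downward positive): 5.9 × 9.81 − T = 5.9 a.
Adding the two equations eliminates T: 16.677 = 12.9 a, so a = 1.2928 m/s².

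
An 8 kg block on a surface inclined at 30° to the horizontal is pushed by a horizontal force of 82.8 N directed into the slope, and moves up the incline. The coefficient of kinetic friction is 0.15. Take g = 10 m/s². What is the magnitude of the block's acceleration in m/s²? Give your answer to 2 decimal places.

The horizontal push has components F cos 30° = 82.8 × 0.8660 = 71.705 N up the incline and F sin 30° = 82.8 × 0.5000 = 41.400 N pressing into the surface.
The normal force is therefore N = mg cos 30° + F sin 30° = 69.280 + 41.400 = 110.680 N, and kinetic friction down the slope is μN = 0.15 × 110.680 = 16.602 N.
Along the incline: F cos 30° − mg sin 30° − μN = ma, so 71.705 − 40.000 − 16.602 = 8 a, giving a = 1.8879 m/s².

1.89 m/s²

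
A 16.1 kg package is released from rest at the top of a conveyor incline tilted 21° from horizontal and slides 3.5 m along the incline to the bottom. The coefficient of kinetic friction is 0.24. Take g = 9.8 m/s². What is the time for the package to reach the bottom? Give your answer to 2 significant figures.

The weight component along the incline is mg sin 21° = 56.543 N and the normal force is N = mg cos 21° = 147.300 N.
Friction up the slope is f = μN = 0.24 × 147.300 = 35.352 N, so the net downslope force is 56.543 − 35.352 = 21.191 N and a = 21.191 / 16.1 = 1.3162 m/s².
Starting from rest, L = ½at², so t = √(2L/a) = √(2 × 3.5 / 1.3162) = 2.3062 s.

2.3 s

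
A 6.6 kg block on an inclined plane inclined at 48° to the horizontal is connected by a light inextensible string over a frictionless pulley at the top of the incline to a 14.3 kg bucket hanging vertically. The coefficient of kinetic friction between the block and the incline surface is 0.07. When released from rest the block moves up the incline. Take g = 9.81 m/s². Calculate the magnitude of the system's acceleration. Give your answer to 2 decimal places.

4.26 m/s²

For the block on the incline: the weight component along the slope is m₁g sin 48° = 6.6 × 9.81 × 0.7431 = 48.113 N and the normal force is N = m₁g cos 48° = 43.324 N.
Kinetic friction opposes the block's motion up the incline: f = μN = 0.07 × 43.324 = 3.033 N acting down the slope.
Newton's second law for the block (up-slope positive): T − 48.113 − 3.033 = 6.6 a. For the hanging bucket (downward positive): 14.3 × 9.81 − T = 14.3 a.
Adding the two equations eliminates T: 89.137 = 20.9 a, so a = 4.2649 m/s².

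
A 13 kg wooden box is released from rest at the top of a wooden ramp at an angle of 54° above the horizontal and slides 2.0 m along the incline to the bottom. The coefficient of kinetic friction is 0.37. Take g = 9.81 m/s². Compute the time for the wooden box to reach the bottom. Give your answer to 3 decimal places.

0.830 s

The weight component along the incline is mg sin 54° = 103.174 N and the normal force is N = mg cos 54° = 74.960 N.
Friction up the slope is f = μN = 0.37 × 74.960 = 27.735 N, so the net downslope force is 103.174 − 27.735 = 75.439 N and a = 75.439 / 13 = 5.8030 m/s².
Starting from rest, L = ½at², so t = √(2L/a) = √(2 × 2.0 / 5.8030) = 0.8302 s.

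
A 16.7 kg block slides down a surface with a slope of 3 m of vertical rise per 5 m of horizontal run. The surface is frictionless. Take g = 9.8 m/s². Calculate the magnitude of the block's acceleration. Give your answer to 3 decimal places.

Resolving the weight along the incline: the component pulling the block down the slope is mg sin 30.96° = 16.7 × 9.8 × 0.5145 = 84.203 N, and the normal force is N = mg cos 30.96° = 16.7 × 9.8 × 0.8575 = 140.338 N.
With no friction the net force along the incline is 84.203 N, so a = g sin 30.96° = 84.203 / 16.7 = 5.0421 m/s².

5.042 m/s²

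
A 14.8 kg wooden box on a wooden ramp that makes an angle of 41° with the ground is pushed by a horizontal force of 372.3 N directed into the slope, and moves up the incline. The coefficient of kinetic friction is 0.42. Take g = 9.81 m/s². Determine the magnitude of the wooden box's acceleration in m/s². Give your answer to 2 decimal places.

2.51 m/s²

The horizontal push has components F cos 41° = 372.3 × 0.7547 = 280.975 N up the incline and F sin 41° = 372.3 × 0.6561 = 244.266 N pressing into the surface.
The normal force is therefore N = mg cos 41° + F sin 41° = 109.573 + 244.266 = 353.839 N, and kinetic friction down the slope is μN = 0.42 × 353.839 = 148.612 N.
Along the incline: F cos 41° − mg sin 41° − μN = ma, so 280.975 − 95.258 − 148.612 = 14.8 a, giving a = 2.5071 m/s².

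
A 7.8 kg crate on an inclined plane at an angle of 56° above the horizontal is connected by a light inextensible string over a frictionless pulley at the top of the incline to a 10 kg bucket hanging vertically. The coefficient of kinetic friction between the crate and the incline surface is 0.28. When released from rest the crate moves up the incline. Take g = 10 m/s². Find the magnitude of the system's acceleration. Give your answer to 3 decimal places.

1.299 m/s²

For the crate on the incline: the weight component along the slope is m₁g sin 56° = 7.8 × 10 × 0.8290 = 64.662 N and the normal force is N = m₁g cos 56° = 43.617 N.
Kinetic friction opposes the crate's motion up the incline: f = μN = 0.28 × 43.617 = 12.213 N acting down the slope.
Newton's second law for the crate (up-slope positive): T − 64.662 − 12.213 = 7.8 a. For the hanging bucket (downward positive): 10 × 10 − T = 10 a.
Adding the two equations eliminates T: 23.125 = 17.8 a, so a = 1.2992 m/s².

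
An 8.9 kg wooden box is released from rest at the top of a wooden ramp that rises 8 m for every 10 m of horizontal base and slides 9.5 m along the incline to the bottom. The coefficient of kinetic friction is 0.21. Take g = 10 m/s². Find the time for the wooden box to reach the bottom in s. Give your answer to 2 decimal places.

The weight component along the incline is mg sin 38.66° = 55.598 N and the normal force is N = mg cos 38.66° = 69.497 N.
Friction up the slope is f = μN = 0.21 × 69.497 = 14.594 N, so the net downslope force is 55.598 − 14.594 = 41.004 N and a = 41.004 / 8.9 = 4.6072 m/s².
Starting from rest, L = ½at², so t = √(2L/a) = √(2 × 9.5 / 4.6072) = 2.0308 s.

2.03 s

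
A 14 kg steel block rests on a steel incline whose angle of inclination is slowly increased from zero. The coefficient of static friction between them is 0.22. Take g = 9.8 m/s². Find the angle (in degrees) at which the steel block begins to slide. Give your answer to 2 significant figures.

12°

At the threshold of sliding, static friction is at its maximum μ_s N and exactly balances the weight component along the incline: mg sin θ = μ_s mg cos θ.
Hence tan θ = μ_s = 0.22, so θ = arctan(0.22) = 12.4074°.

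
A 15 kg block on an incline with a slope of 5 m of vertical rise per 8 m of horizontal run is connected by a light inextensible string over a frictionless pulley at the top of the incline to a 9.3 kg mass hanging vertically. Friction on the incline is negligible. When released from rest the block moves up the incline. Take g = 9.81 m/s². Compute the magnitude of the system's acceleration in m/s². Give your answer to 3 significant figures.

0.545 m/s²

For the block on the incline: the weight component along the slope is m₁g sin 32.01° = 15 × 9.81 × 0.5300 = 77.990 N and the normal force is N = m₁g cos 32.01° = 124.783 N.
Newton's second law for the block (up-slope positive): T − 77.990 = 15 a. For the hanging mass (downward positive): 9.3 × 9.81 − T = 9.3 a.
Adding the two equations eliminates T: 13.243 = 24.3 a, so a = 0.5450 m/s².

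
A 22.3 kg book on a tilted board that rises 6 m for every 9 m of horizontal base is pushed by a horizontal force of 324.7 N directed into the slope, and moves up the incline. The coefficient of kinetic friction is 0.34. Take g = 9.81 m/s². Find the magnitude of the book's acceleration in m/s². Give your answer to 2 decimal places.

The horizontal push has components F cos 33.69° = 324.7 × 0.8321 = 270.183 N up the incline and F sin 33.69° = 324.7 × 0.5547 = 180.111 N pressing into the surface.
The normal force is therefore N = mg cos 33.69° + F sin 33.69° = 182.033 + 180.111 = 362.144 N, and kinetic friction down the slope is μN = 0.34 × 362.144 = 123.129 N.
Along the incline: F cos 33.69° − mg sin 33.69° − μN = ma, so 270.183 − 121.348 − 123.129 = 22.3 a, giving a = 1.1527 m/s².

1.15 m/s²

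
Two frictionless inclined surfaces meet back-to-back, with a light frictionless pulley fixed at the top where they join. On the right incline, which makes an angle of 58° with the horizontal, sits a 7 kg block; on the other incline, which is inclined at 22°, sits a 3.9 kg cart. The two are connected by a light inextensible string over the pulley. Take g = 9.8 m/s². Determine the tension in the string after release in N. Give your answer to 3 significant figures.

30.0 N

Resolve each weight along its own incline: the 7 kg mass has component 7 × 9.8 × sin 58° = 58.176 N down its slope, and the 3.9 kg mass has 3.9 × 9.8 × sin 22° = 14.317 N down its slope.
The 7 kg side's 58.176 N exceeds the other side's 14.317 N, so that mass slides down and the 3.9 kg mass slides up. Taking that direction as positive, Newton's second law for the whole system gives 58.176 − 14.317 = (7 + 3.9) a, so a = 43.859 / 10.9 = 4.0238 m/s².
For the 3.9 kg mass (up-slope positive): T − 14.317 = 3.9 × 4.0238, so T = 30.010 N.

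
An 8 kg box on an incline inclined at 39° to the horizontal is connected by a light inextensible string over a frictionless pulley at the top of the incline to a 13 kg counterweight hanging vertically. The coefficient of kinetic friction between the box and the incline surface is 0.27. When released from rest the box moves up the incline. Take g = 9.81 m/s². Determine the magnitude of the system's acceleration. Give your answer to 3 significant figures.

2.94 m/s²

For the box on the incline: the weight component along the slope is m₁g sin 39° = 8 × 9.81 × 0.6293 = 49.387 N and the normal force is N = m₁g cos 39° = 60.990 N.
Kinetic friction opposes the box's motion up the incline: f = μN = 0.27 × 60.990 = 16.467 N acting down the slope.
Newton's second law for the box (up-slope positive): T − 49.387 − 16.467 = 8 a. For the hanging counterweight (downward positive): 13 × 9.81 − T = 13 a.
Adding the two equations eliminates T: 61.676 = 21 a, so a = 2.9370 m/s².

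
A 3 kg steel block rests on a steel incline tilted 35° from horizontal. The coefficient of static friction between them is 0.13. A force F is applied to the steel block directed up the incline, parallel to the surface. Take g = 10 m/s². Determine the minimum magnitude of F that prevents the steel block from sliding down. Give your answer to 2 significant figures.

14 N

The normal force is N = mg cos 35° = 24.575 N. With F at its minimum the steel block is on the verge of sliding down, so static friction is at its maximum μ_s N = 0.13 × 24.575 = 3.195 N and acts up the slope.
Equilibrium along the incline: F + μ_s N = mg sin 35°, so F = 17.207 − 3.195 = 14.012 N.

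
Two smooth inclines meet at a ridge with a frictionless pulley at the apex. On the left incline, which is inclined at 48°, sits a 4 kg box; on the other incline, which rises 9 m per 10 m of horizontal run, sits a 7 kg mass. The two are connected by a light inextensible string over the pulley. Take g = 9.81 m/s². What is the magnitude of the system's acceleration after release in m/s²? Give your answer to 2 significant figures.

Resolve each weight along its own incline: the 4 kg mass has component 4 × 9.81 × sin 48° = 29.161 N down its slope, and the 7 kg mass has 7 × 9.81 × sin 41.99° = 45.938 N down its slope.
The 7 kg side's 45.938 N exceeds the other side's 29.161 N, so that mass slides down and the 4 kg mass slides up. Taking that direction as positive, Newton's second law for the whole system gives 45.938 − 29.161 = (4 + 7) a, so a = 16.777 / 11 = 1.5252 m/s².

1.5 m/s²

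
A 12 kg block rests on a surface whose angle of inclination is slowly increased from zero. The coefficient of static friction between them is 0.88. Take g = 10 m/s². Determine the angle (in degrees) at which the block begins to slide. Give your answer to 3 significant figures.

41.3°

At the threshold of sliding, static friction is at its maximum μ_s N and exactly balances the weight component along the incline: mg sin θ = μ_s mg cos θ.
Hence tan θ = μ_s = 0.88, so θ = arctan(0.88) = 41.3478°.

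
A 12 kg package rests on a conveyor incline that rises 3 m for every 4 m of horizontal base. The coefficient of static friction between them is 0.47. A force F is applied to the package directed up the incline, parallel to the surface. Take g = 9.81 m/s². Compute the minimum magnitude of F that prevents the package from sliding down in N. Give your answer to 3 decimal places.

26.369 N

The normal force is N = mg cos 36.87° = 94.176 N. With F at its minimum the package is on the verge of sliding down, so static friction is at its maximum μ_s N = 0.47 × 94.176 = 44.263 N and acts up the slope.
Equilibrium along the incline: F + μ_s N = mg sin 36.87°, so F = 70.632 − 44.263 = 26.369 N.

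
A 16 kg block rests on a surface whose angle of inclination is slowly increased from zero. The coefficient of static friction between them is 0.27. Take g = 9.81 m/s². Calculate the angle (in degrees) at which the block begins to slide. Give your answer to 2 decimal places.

15.11°

At the threshold of sliding, static friction is at its maximum μ_s N and exactly balances the weight component along the incline: mg sin θ = μ_s mg cos θ.
Hence tan θ = μ_s = 0.27, so θ = arctan(0.27) = 15.1096°.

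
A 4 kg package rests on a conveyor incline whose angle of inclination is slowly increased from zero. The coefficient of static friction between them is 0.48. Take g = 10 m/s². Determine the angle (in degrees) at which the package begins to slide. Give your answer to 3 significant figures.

25.6°

At the threshold of sliding, static friction is at its maximum μ_s N and exactly balances the weight component along the incline: mg sin θ = μ_s mg cos θ.
Hence tan θ = μ_s = 0.48, so θ = arctan(0.48) = 25.6410°.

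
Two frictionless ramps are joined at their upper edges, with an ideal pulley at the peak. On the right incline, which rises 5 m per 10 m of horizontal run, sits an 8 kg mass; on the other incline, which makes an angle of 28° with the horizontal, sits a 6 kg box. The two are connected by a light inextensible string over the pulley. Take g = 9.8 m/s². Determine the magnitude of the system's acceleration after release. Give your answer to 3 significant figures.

0.533 m/s²

Resolve each weight along its own incline: the 8 kg mass has component 8 × 9.8 × sin 26.57° = 35.062 N down its slope, and the 6 kg mass has 6 × 9.8 × sin 28° = 27.605 N down its slope.
The 8 kg side's 35.062 N exceeds the other side's 27.605 N, so that mass slides down and the 6 kg mass slides up. Taking that direction as positive, Newton's second law for the whole system gives 35.062 − 27.605 = (8 + 6) a, so a = 7.457 / 14 = 0.5326 m/s².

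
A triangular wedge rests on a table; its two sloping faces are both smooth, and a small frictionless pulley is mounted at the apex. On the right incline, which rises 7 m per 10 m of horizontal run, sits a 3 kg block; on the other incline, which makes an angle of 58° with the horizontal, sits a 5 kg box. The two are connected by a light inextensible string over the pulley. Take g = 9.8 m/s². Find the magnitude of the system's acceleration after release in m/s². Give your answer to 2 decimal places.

Resolve each weight along its own incline: the 3 kg mass has component 3 × 9.8 × sin 34.99° = 16.860 N down its slope, and the 5 kg mass has 5 × 9.8 × sin 58° = 41.554 N down its slope.
The 5 kg side's 41.554 N exceeds the other side's 16.860 N, so that mass slides down and the 3 kg mass slides up. Taking that direction as positive, Newton's second law for the whole system gives 41.554 − 16.860 = (3 + 5) a, so a = 24.694 / 8 = 3.0867 m/s².

3.09 m/s²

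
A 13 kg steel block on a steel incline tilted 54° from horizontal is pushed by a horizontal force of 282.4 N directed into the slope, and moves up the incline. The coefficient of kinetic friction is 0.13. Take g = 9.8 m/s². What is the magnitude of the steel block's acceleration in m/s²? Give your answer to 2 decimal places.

The horizontal push has components F cos 54° = 282.4 × 0.5878 = 165.995 N up the incline and F sin 54° = 282.4 × 0.8090 = 228.462 N pressing into the surface.
The normal force is therefore N = mg cos 54° + F sin 54° = 74.886 + 228.462 = 303.348 N, and kinetic friction down the slope is μN = 0.13 × 303.348 = 39.435 N.
Along the incline: F cos 54° − mg sin 54° − μN = ma, so 165.995 − 103.067 − 39.435 = 13 a, giving a = 1.8072 m/s².

1.81 m/s²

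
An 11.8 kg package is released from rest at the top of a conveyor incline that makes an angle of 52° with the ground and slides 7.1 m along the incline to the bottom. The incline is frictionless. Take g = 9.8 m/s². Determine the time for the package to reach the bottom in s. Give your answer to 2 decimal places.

The weight component along the incline is mg sin 52° = 91.126 N and the normal force is N = mg cos 52° = 71.195 N.
With no friction, a = g sin 52° = 7.7225 m/s².
Starting from rest, L = ½at², so t = √(2L/a) = √(2 × 7.1 / 7.7225) = 1.3560 s.

1.36 s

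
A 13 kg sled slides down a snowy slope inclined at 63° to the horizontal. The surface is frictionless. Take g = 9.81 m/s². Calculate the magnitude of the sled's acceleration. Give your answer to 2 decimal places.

Resolving the weight along the incline: the component pulling the sled down the slope is mg sin 63° = 13 × 9.81 × 0.8910 = 113.629 N, and the normal force is N = mg cos 63° = 13 × 9.81 × 0.4540 = 57.899 N.
With no friction the net force along the incline is 113.629 N, so a = g sin 63° = 113.629 / 13 = 8.7407 m/s².

8.74 m/s²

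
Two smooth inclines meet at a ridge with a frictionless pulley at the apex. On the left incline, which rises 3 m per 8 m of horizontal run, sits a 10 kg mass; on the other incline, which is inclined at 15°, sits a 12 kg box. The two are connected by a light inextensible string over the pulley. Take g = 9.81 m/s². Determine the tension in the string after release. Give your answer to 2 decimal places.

32.64 N

Resolve each weight along its own incline: the 10 kg mass has component 10 × 9.81 × sin 20.56° = 34.445 N down its slope, and the 12 kg mass has 12 × 9.81 × sin 15° = 30.468 N down its slope.
The 10 kg side's 34.445 N exceeds the other side's 30.468 N, so that mass slides down and the 12 kg mass slides up. Taking that direction as positive, Newton's second law for the whole system gives 34.445 − 30.468 = (10 + 12) a, so a = 3.977 / 22 = 0.1808 m/s².
For the 12 kg mass (up-slope positive): T − 30.468 = 12 × 0.1808, so T = 32.638 N.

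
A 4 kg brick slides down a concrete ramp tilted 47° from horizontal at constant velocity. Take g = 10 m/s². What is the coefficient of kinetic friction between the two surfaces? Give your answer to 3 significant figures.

1.07

At constant velocity the net force along the incline is zero: mg sin 47° = μ mg cos 47°.
So μ = tan 47° = 0.7314 / 0.6820 = 1.0724.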